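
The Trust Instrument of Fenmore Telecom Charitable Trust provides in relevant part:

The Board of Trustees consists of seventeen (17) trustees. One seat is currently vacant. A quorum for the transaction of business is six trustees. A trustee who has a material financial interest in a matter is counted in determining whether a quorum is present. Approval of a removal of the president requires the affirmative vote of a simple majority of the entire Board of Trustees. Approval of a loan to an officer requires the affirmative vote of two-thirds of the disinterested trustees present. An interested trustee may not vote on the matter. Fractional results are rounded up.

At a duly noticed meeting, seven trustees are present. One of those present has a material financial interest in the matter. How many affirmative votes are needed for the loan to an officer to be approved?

The loan to an officer requires two-thirds of the disinterested trustees present (7 − 1 = 6).
2/3 of 6 = 4.

4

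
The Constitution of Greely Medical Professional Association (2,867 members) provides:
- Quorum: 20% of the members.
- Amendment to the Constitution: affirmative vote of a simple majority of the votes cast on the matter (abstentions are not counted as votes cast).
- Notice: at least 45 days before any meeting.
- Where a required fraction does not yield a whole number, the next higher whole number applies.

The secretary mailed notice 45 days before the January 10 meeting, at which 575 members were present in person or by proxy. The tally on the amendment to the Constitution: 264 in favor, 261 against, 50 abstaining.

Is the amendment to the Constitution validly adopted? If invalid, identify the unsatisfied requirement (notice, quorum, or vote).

Notice: 45 days given; 45 required. Satisfied.
Quorum: 20% of 2,867 = 573.40, rounded up to 574; 575 present. Satisfied.
Vote: requires a majority of the votes cast (575 − 50 abstaining = 525); a majority of 525 is 263, so 263 needed; 264 in favor. Satisfied.

Valid — all requirements satisfied.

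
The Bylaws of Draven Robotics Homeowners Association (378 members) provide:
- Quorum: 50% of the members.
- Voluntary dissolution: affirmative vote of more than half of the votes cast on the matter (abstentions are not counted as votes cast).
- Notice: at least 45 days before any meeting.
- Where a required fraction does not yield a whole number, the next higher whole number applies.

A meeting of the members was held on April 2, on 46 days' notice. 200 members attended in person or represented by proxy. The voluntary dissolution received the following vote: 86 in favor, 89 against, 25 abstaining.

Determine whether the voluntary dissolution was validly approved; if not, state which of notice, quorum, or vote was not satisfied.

Notice: 46 days given; 45 required. Satisfied.
Quorum: 50% of 378 = 189; 200 present. Satisfied.
Vote: requires a majority of the votes cast (200 − 25 abstaining = 175); a majority of 175 is 88, so 88 needed; 86 in favor. Not satisfied.

Invalid — vote requirement not satisfied.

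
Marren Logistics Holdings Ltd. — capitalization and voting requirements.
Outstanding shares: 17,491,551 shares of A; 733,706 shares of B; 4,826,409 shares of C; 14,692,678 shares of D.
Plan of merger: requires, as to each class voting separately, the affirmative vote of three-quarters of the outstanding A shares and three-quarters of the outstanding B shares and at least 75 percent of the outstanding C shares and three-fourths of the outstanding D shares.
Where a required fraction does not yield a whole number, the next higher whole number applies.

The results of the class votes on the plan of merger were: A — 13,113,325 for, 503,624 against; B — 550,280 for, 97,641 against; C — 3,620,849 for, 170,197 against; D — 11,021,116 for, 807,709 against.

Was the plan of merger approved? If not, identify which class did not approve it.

Not approved — the A shares did not give the required vote.

A: 3/4 of 17491551 = 13118663.25, rounded up to 13118664; 13,118,664 required, 13,113,325 in favor — not approved.
B: 3/4 of 733706 = 550279.50, rounded up to 550280; 550,280 required, 550,280 in favor — approved.
C: 3/4 of 4826409 = 3619806.75, rounded up to 3619807; 3,619,807 required, 3,620,849 in favor — approved.
D: 3/4 of 14692678 = 11019508.50, rounded up to 11019509; 11,019,509 required, 11,021,116 in favor — approved.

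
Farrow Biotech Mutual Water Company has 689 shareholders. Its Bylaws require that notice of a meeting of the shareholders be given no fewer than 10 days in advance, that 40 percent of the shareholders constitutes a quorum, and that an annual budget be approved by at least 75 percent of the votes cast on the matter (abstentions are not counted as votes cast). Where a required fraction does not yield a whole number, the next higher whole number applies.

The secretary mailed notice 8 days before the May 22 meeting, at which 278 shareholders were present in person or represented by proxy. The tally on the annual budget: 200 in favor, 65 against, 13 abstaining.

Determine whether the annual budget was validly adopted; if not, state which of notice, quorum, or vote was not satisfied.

Notice: 8 days given; 10 required. Not satisfied.
Quorum: 40% of 689 = 275.60, rounded up to 276; 278 present. Satisfied.
Vote: requires three-fourths of the votes cast (278 − 13 abstaining = 265); 3/4 of 265 = 198.75, rounded up to 199, so 199 needed; 200 in favor. Satisfied.

Invalid — notice requirement not satisfied.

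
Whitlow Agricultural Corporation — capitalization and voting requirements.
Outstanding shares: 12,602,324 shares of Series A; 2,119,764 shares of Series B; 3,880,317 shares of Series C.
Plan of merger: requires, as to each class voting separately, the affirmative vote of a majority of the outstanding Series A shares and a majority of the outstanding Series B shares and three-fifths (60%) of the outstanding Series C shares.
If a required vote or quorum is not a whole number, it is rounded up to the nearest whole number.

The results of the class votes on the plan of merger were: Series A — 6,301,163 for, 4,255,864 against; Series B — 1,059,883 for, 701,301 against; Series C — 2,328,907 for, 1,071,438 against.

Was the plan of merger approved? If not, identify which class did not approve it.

Series A: a majority of 12602324 is 6301163; 6,301,163 required, 6,301,163 in favor — approved.
Series B: a majority of 2119764 is 1059883; 1,059,883 required, 1,059,883 in favor — approved.
Series C: 3/5 of 3880317 = 2328190.20, rounded up to 2328191; 2,328,191 required, 2,328,907 in favor — approved.

Approved — every class gave the required vote.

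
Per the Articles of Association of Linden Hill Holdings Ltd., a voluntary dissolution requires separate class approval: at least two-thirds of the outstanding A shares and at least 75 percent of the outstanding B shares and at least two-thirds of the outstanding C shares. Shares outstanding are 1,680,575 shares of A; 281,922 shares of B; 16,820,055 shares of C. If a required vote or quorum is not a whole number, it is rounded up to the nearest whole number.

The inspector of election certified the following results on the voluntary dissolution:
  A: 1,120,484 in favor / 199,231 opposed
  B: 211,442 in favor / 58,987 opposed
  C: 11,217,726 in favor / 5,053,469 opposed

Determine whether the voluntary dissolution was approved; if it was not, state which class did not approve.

Approved — every class gave the required vote.

A: 2/3 of 1680575 = 1120383.33, rounded up to 1120384; 1,120,384 required, 1,120,484 in favor — approved.
B: 3/4 of 281922 = 211441.50, rounded up to 211442; 211,442 required, 211,442 in favor — approved.
C: 2/3 of 16820055 = 11213370; 11,213,370 required, 11,217,726 in favor — approved.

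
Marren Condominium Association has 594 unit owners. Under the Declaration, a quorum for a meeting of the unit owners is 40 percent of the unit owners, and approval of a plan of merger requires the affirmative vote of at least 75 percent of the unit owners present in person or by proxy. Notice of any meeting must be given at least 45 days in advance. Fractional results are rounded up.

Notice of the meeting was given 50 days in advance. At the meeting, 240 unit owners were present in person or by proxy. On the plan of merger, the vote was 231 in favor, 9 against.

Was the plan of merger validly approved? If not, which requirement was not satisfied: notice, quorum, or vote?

Notice: 50 days given; 45 required. Satisfied.
Quorum: 40% of 594 = 237.60, rounded up to 238; 240 present. Satisfied.
Vote: requires three-fourths of those present (240); 3/4 of 240 = 180, so 180 needed; 231 in favor. Satisfied.

Valid — all requirements satisfied.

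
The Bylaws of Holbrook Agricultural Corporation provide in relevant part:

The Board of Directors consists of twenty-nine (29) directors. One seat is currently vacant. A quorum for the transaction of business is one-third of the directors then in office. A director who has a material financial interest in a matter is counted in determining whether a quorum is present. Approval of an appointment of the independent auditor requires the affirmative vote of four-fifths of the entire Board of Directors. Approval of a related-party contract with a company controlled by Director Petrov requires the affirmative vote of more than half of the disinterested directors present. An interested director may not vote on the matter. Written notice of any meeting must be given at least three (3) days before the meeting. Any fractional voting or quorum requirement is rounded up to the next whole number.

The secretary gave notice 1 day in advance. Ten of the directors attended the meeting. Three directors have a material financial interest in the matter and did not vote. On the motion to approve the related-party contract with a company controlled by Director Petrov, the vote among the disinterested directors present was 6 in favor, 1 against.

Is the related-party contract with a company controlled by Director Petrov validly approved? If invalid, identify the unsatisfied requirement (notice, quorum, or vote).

Invalid — notice requirement not satisfied.

Notice: 1 day given; 3 required (1 < 3). Not satisfied.
Quorum: 10 present (interested directors count toward quorum); quorum is 10. Satisfied.
Vote: the related-party contract with a company controlled by Director Petrov requires a majority of the disinterested directors present (10 − 3 = 7). A majority of 7 is 4, so 4 affirmative votes are needed; 6 voted in favor. Satisfied.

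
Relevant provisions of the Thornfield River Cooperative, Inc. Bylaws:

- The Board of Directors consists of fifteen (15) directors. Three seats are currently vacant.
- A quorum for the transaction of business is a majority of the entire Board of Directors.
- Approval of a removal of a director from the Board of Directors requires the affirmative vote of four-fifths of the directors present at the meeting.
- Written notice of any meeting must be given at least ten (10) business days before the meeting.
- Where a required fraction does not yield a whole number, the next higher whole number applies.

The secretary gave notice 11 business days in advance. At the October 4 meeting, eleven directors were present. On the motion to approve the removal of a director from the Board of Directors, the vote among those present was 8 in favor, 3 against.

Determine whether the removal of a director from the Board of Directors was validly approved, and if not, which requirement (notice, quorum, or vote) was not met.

Notice: 11 business days given; 10 required (11 ≥ 10). Satisfied.
Quorum: 11 present; quorum is 8. Satisfied.
Vote: the removal of a director from the Board of Directors requires four-fifths of the directors present (11). 4/5 of 11 = 8.80, rounded up to 9, so 9 affirmative votes are needed; 8 voted in favor. Not satisfied.

Invalid — vote requirement not satisfied.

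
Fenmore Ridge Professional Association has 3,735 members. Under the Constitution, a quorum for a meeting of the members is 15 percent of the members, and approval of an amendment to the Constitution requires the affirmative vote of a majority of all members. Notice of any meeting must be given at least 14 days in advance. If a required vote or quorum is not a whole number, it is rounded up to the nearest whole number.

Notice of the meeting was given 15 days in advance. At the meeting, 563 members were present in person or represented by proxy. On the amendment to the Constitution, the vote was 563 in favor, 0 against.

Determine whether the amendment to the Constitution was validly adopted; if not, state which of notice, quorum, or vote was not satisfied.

Invalid — vote requirement not satisfied.

Notice: 15 days given; 14 required. Satisfied.
Quorum: 15% of 3,735 = 560.25, rounded up to 561; 563 present. Satisfied.
Vote: requires a majority of all members (3,735); a majority of 3735 is 1868, so 1,868 needed; 563 in favor. Not satisfied.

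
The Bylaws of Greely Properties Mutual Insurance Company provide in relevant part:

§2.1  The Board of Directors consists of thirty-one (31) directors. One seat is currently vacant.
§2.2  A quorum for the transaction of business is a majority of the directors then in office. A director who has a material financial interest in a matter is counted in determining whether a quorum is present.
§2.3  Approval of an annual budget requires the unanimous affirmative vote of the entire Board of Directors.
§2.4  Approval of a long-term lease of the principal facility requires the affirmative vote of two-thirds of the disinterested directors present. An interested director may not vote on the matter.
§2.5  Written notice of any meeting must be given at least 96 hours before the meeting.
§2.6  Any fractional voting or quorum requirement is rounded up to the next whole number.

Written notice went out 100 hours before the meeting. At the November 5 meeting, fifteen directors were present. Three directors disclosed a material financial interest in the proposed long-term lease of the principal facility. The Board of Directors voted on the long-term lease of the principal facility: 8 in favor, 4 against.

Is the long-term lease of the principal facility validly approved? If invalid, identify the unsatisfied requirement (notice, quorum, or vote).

Invalid — quorum requirement not satisfied.

Notice: 100 hours given; 96 required (100 ≥ 96). Satisfied.
Quorum: 15 present (interested directors count toward quorum); quorum is 16. Not satisfied.
Vote: the long-term lease of the principal facility requires two-thirds of the disinterested directors present (15 − 3 = 12). 2/3 of 12 = 8, so 8 affirmative votes are needed; 8 voted in favor. Satisfied. (Moot — without a quorum no business can be validly transacted.)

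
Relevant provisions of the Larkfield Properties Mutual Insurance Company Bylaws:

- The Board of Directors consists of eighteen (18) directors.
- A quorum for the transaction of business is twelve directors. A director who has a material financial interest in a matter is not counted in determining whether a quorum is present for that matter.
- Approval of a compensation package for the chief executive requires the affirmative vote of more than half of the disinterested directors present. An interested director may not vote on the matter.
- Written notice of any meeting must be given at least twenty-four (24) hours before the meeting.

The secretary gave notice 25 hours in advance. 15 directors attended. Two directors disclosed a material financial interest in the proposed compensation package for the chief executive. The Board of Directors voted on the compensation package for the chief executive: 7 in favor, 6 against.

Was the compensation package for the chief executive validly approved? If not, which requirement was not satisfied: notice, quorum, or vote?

Notice: 25 hours given; 24 required (25 ≥ 24). Satisfied.
Quorum: 15 present, but the 2 interested directors do not count, leaving 13. Quorum is 12. Satisfied.
Vote: the compensation package for the chief executive requires a majority of the disinterested directors present (15 − 2 = 13). A majority of 13 is 7, so 7 affirmative votes are needed; 7 voted in favor. Satisfied.

Valid — all requirements satisfied.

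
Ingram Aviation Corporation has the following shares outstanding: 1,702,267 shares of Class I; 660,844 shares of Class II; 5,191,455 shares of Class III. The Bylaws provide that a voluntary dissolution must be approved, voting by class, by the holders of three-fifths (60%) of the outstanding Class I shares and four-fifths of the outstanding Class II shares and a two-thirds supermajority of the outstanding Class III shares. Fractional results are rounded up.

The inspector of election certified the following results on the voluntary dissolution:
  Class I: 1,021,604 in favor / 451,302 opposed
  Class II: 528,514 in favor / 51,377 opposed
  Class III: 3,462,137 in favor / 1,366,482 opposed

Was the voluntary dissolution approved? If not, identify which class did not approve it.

Not approved — the Class II shares did not give the required vote.

Class I: 3/5 of 1702267 = 1021360.20, rounded up to 1021361; 1,021,361 required, 1,021,604 in favor — approved.
Class II: 4/5 of 660844 = 528675.20, rounded up to 528676; 528,676 required, 528,514 in favor — not approved.
Class III: 2/3 of 5191455 = 3460970; 3,460,970 required, 3,462,137 in favor — approved.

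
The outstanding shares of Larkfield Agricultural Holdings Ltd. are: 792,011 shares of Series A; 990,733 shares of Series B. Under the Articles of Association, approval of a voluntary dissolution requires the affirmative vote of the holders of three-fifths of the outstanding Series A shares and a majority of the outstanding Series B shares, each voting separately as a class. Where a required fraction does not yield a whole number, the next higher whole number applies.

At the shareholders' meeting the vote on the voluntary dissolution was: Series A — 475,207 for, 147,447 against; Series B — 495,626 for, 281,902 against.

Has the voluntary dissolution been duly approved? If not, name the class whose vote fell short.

Series A: 3/5 of 792011 = 475206.60, rounded up to 475207; 475,207 required, 475,207 in favor — approved.
Series B: a majority of 990733 is 495367; 495,367 required, 495,626 in favor — approved.

Approved — every class gave the required vote.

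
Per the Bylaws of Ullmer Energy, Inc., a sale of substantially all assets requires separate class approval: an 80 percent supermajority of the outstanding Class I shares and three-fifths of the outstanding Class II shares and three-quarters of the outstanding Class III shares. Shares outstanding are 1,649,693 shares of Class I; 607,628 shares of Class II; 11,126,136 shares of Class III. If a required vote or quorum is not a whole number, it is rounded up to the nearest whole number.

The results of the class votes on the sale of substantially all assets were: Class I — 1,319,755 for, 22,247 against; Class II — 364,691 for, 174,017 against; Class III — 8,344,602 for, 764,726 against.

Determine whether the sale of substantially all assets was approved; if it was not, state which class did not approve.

Approved — every class gave the required vote.

Class I: 4/5 of 1649693 = 1319754.40, rounded up to 1319755; 1,319,755 required, 1,319,755 in favor — approved.
Class II: 3/5 of 607628 = 364576.80, rounded up to 364577; 364,577 required, 364,691 in favor — approved.
Class III: 3/4 of 11126136 = 8344602; 8,344,602 required, 8,344,602 in favor — approved.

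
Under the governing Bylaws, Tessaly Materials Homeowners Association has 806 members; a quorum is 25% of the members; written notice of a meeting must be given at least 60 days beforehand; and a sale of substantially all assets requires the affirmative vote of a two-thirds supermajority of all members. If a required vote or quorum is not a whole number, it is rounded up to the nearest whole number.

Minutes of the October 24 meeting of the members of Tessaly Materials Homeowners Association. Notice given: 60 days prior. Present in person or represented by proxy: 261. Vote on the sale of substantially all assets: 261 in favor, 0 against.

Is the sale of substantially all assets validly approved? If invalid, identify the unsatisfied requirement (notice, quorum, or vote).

Notice: 60 days given; 60 required. Satisfied.
Quorum: 25% of 806 = 201.50, rounded up to 202; 261 present. Satisfied.
Vote: requires two-thirds of all members (806); 2/3 of 806 = 537.33, rounded up to 538, so 538 needed; 261 in favor. Not satisfied.

Invalid — vote requirement not satisfied.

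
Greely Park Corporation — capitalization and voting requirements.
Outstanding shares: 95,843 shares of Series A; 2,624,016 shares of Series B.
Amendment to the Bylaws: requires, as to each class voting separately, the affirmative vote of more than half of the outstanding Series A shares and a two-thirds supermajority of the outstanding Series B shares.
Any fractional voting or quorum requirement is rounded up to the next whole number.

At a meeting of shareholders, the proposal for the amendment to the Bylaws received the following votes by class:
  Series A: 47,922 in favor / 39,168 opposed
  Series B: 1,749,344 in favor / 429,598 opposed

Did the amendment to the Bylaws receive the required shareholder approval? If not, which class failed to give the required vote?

Series A: a majority of 95843 is 47922; 47,922 required, 47,922 in favor — approved.
Series B: 2/3 of 2624016 = 1749344; 1,749,344 required, 1,749,344 in favor — approved.

Approved — every class gave the required vote.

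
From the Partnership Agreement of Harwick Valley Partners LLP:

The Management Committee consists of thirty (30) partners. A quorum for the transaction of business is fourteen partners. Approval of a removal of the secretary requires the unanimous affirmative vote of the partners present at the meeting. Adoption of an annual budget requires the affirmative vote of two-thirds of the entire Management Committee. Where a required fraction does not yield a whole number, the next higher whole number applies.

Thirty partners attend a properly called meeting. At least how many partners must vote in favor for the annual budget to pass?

20

The annual budget requires two-thirds of the entire Management Committee (30).
2/3 of 30 = 20.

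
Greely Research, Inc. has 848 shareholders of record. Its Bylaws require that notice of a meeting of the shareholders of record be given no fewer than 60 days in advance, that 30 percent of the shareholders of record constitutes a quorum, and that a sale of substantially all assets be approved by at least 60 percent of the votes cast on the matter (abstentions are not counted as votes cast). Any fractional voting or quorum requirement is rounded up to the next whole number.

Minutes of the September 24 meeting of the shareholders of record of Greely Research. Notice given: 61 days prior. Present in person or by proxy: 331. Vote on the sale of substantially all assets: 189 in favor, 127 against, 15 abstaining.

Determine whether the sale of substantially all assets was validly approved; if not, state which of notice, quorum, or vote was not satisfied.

Notice: 61 days given; 60 required. Satisfied.
Quorum: 30% of 848 = 254.40, rounded up to 255; 331 present. Satisfied.
Vote: requires three-fifths of the votes cast (331 − 15 abstaining = 316); 3/5 of 316 = 189.60, rounded up to 190, so 190 needed; 189 in favor. Not satisfied.

Invalid — vote requirement not satisfied.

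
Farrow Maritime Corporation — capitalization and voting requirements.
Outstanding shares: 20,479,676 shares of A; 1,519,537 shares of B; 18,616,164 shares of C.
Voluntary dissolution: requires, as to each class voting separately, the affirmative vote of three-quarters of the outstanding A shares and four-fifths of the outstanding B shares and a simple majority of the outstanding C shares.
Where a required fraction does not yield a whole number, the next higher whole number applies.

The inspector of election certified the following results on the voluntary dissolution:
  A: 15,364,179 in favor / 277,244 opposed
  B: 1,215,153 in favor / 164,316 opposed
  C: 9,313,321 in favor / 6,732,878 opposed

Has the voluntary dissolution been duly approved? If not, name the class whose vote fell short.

Not approved — the B shares did not give the required vote.

A: 3/4 of 20479676 = 15359757; 15,359,757 required, 15,364,179 in favor — approved.
B: 4/5 of 1519537 = 1215629.60, rounded up to 1215630; 1,215,630 required, 1,215,153 in favor — not approved.
C: a majority of 18616164 is 9308083; 9,308,083 required, 9,313,321 in favor — approved.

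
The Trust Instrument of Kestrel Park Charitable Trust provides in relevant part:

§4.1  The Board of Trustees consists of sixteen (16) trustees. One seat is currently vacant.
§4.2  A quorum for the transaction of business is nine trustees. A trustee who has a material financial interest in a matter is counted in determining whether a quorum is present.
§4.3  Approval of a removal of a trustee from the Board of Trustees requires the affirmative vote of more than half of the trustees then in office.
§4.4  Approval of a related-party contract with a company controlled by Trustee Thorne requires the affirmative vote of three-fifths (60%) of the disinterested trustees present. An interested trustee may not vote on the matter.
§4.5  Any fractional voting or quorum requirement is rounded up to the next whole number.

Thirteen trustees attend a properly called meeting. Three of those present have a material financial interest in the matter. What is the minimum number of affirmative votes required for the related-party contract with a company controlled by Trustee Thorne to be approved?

6

The related-party contract with a company controlled by Trustee Thorne requires three-fifths of the disinterested trustees present (13 − 3 = 10).
3/5 of 10 = 6.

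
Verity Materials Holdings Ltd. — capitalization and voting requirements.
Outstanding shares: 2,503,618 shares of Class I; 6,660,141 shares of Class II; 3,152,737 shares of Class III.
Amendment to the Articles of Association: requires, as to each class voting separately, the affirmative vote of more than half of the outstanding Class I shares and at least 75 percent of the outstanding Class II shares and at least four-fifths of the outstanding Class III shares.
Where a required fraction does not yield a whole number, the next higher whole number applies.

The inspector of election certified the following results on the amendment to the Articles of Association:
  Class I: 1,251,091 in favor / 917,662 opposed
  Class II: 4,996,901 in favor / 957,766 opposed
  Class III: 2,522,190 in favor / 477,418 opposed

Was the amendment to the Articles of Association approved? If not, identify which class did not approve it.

Not approved — the Class I shares did not give the required vote.

Class I: a majority of 2503618 is 1251810; 1,251,810 required, 1,251,091 in favor — not approved.
Class II: 3/4 of 6660141 = 4995105.75, rounded up to 4995106; 4,995,106 required, 4,996,901 in favor — approved.
Class III: 4/5 of 3152737 = 2522189.60, rounded up to 2522190; 2,522,190 required, 2,522,190 in favor — approved.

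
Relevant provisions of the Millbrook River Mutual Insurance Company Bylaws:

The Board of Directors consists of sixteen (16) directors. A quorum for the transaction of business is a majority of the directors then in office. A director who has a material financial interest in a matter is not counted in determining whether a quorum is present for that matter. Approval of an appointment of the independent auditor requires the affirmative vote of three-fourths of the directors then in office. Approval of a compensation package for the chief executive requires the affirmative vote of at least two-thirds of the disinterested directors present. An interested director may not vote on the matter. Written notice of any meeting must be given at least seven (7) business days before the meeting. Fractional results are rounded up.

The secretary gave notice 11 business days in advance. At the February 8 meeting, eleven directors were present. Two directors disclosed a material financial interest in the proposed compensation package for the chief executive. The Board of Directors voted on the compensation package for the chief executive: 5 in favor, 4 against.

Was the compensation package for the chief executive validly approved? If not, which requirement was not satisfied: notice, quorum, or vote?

Invalid — vote requirement not satisfied.

Notice: 11 business days given; 7 required (11 ≥ 7). Satisfied.
Quorum: 11 present, but the 2 interested directors do not count, leaving 9. Quorum is 9. Satisfied.
Vote: the compensation package for the chief executive requires two-thirds of the disinterested directors present (11 − 2 = 9). 2/3 of 9 = 6, so 6 affirmative votes are needed; 5 voted in favor. Not satisfied.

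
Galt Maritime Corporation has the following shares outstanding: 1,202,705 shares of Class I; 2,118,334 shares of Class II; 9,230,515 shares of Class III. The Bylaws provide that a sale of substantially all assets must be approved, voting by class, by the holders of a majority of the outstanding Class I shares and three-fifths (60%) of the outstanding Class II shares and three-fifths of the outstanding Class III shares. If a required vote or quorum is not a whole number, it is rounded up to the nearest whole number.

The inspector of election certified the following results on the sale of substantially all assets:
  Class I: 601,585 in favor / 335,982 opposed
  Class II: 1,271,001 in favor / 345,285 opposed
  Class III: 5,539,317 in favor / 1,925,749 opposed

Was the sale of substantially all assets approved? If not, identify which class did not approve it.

Class I: a majority of 1202705 is 601353; 601,353 required, 601,585 in favor — approved.
Class II: 3/5 of 2118334 = 1271000.40, rounded up to 1271001; 1,271,001 required, 1,271,001 in favor — approved.
Class III: 3/5 of 9230515 = 5538309; 5,538,309 required, 5,539,317 in favor — approved.

Approved — every class gave the required vote.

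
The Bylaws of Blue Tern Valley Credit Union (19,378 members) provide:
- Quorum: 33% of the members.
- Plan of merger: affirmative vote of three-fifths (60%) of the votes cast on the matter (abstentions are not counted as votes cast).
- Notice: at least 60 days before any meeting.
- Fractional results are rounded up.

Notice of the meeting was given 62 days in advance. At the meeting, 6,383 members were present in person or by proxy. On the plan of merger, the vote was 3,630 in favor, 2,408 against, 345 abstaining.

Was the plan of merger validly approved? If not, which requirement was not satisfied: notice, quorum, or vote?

Invalid — quorum requirement not satisfied.

Notice: 62 days given; 60 required. Satisfied.
Quorum: 33% of 19,378 = 6,394.74, rounded up to 6,395; 6,383 present. Not satisfied.
Vote: requires three-fifths of the votes cast (6,383 − 345 abstaining = 6,038); 3/5 of 6038 = 3622.80, rounded up to 3623, so 3,623 needed; 3,630 in favor. Satisfied.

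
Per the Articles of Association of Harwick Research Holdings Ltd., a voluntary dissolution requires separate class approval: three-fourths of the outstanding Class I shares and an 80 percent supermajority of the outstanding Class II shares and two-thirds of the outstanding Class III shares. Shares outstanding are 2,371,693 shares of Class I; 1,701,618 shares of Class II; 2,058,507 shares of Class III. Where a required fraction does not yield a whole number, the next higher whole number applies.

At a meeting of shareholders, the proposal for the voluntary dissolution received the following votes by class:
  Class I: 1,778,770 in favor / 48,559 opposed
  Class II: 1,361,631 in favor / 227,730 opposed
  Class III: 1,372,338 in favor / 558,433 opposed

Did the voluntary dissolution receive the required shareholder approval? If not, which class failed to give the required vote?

Approved — every class gave the required vote.

Class I: 3/4 of 2371693 = 1778769.75, rounded up to 1778770; 1,778,770 required, 1,778,770 in favor — approved.
Class II: 4/5 of 1701618 = 1361294.40, rounded up to 1361295; 1,361,295 required, 1,361,631 in favor — approved.
Class III: 2/3 of 2058507 = 1372338; 1,372,338 required, 1,372,338 in favor — approved.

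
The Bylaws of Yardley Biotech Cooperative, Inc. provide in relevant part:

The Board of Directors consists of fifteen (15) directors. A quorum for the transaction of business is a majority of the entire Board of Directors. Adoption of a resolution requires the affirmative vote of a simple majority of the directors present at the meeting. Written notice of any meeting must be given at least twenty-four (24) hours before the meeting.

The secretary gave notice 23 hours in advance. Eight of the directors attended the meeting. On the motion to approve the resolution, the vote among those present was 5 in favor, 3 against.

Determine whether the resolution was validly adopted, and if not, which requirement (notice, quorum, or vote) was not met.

Notice: 23 hours given; 24 required (23 < 24). Not satisfied.
Quorum: 8 present; quorum is 8. Satisfied.
Vote: the resolution requires a majority of the directors present (8). A majority of 8 is 5, so 5 affirmative votes are needed; 5 voted in favor. Satisfied.

Invalid — notice requirement not satisfied.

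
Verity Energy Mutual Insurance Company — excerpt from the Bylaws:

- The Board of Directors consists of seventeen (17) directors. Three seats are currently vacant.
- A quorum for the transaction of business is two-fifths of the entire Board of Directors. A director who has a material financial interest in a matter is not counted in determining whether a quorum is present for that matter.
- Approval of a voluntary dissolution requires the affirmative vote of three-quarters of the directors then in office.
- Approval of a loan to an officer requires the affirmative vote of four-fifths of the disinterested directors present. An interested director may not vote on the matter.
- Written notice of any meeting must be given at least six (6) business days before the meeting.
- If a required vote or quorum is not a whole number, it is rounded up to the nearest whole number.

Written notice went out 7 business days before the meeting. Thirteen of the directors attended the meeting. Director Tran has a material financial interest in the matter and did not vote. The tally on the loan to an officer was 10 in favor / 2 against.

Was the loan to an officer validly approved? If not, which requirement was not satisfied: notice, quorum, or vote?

Valid — all requirements satisfied.

Notice: 7 business days given; 6 required (7 ≥ 6). Satisfied.
Quorum: 13 present, but the 1 interested director does not count, leaving 12. Quorum is 7. Satisfied.
Vote: the loan to an officer requires four-fifths of the disinterested directors present (13 − 1 = 12). 4/5 of 12 = 9.60, rounded up to 10, so 10 affirmative votes are needed; 10 voted in favor. Satisfied.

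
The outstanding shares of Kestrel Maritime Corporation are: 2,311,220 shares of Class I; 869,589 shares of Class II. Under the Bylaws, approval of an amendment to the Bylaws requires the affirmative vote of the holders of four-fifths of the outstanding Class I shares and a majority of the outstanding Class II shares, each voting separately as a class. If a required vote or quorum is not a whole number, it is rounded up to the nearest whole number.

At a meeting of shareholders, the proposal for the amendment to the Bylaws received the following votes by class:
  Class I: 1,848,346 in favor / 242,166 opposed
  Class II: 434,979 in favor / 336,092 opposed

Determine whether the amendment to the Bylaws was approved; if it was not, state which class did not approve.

Class I: 4/5 of 2311220 = 1848976; 1,848,976 required, 1,848,346 in favor — not approved.
Class II: a majority of 869589 is 434795; 434,795 required, 434,979 in favor — approved.

Not approved — the Class I shares did not give the required vote.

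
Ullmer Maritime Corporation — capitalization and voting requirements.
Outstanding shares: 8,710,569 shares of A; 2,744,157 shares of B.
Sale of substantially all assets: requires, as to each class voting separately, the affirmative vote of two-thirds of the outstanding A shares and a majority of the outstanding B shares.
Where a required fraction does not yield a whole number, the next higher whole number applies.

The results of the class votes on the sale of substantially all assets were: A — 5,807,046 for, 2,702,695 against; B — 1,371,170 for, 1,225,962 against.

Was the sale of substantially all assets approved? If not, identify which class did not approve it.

A: 2/3 of 8710569 = 5807046; 5,807,046 required, 5,807,046 in favor — approved.
B: a majority of 2744157 is 1372079; 1,372,079 required, 1,371,170 in favor — not approved.

Not approved — the B shares did not give the required vote.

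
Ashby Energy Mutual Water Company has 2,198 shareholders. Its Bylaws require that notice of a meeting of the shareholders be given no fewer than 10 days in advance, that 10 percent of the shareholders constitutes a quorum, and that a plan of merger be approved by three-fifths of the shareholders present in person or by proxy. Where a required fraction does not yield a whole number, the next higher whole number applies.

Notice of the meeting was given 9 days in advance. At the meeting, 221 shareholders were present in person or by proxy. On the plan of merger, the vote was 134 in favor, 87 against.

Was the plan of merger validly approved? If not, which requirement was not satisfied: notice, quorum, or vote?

Invalid — notice requirement not satisfied.

Notice: 9 days given; 10 required. Not satisfied.
Quorum: 10% of 2,198 = 219.80, rounded up to 220; 221 present. Satisfied.
Vote: requires three-fifths of those present (221); 3/5 of 221 = 132.60, rounded up to 133, so 133 needed; 134 in favor. Satisfied.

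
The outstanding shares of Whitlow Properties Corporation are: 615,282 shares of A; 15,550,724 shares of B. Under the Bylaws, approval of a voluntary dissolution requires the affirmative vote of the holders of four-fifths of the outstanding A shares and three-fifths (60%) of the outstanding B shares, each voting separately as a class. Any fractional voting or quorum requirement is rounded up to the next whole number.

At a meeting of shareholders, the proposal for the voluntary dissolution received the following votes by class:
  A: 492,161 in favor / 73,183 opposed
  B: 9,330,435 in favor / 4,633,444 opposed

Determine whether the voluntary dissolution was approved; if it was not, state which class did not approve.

A: 4/5 of 615282 = 492225.60, rounded up to 492226; 492,226 required, 492,161 in favor — not approved.
B: 3/5 of 15550724 = 9330434.40, rounded up to 9330435; 9,330,435 required, 9,330,435 in favor — approved.

Not approved — the A shares did not give the required vote.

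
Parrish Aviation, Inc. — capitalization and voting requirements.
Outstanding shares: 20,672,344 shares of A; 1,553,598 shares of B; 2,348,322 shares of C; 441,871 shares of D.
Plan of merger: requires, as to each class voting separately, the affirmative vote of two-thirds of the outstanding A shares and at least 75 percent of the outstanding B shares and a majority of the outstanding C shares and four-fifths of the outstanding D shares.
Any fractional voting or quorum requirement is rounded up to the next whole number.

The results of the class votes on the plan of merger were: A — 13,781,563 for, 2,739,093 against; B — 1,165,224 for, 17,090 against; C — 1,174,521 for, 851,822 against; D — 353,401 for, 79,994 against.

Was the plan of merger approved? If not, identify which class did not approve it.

A: 2/3 of 20672344 = 13781562.67, rounded up to 13781563; 13,781,563 required, 13,781,563 in favor — approved.
B: 3/4 of 1553598 = 1165198.50, rounded up to 1165199; 1,165,199 required, 1,165,224 in favor — approved.
C: a majority of 2348322 is 1174162; 1,174,162 required, 1,174,521 in favor — approved.
D: 4/5 of 441871 = 353496.80, rounded up to 353497; 353,497 required, 353,401 in favor — not approved.

Not approved — the D shares did not give the required vote.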